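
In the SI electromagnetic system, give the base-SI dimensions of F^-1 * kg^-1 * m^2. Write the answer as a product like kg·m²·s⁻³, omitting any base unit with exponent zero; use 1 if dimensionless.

m⁴·s⁻⁴·A⁻²

F = C/V (capacitance = charge per voltage),
    = A·s/(kg·m²·s⁻³·A⁻¹) (substituting C and V),
    = kg⁻¹·m⁻²·s⁴·A².
So F⁻¹ = kg·m²·s⁻⁴·A⁻².
Combining: F⁻¹·kg⁻¹·m² = (kg·m²·s⁻⁴·A⁻²) · kg⁻¹ · m² = m⁴·s⁻⁴·A⁻².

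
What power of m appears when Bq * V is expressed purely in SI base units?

2

Bq = 1/s = s⁻¹ (activity is decays per second).
V = W/A (potential = power per current),
    = kg·m²·s⁻³·A⁻¹.
Combining: Bq·V = s⁻¹ · (kg·m²·s⁻³·A⁻¹) = kg·m²·s⁻⁴·A⁻¹.
The exponent of m is 2.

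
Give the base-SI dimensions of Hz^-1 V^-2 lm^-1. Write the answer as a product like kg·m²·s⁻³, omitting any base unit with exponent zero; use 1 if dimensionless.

kg⁻²·m⁻⁴·s⁷·A²·cd⁻¹

Hz = 1/s = s⁻¹ (frequency is cycles per second).
So Hz⁻¹ = s.
V = W/A (potential = power per current),
    = kg·m²·s⁻³·A⁻¹.
So V⁻² = kg⁻²·m⁻⁴·s⁶·A².
lm = cd·sr = cd (luminous flux; sr is dimensionless).
So lm⁻¹ = cd⁻¹.
Combining: Hz⁻¹·V⁻²·lm⁻¹ = s · (kg⁻²·m⁻⁴·s⁶·A²) · cd⁻¹ = kg⁻²·m⁻⁴·s⁷·A²·cd⁻¹.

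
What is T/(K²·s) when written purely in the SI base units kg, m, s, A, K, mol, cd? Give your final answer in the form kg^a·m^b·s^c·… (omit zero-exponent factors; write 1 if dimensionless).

kg·s⁻³·A⁻¹·K⁻²

T = Wb/m² (flux density = flux per area),
    = kg·s⁻²·A⁻¹.
Combining: T·K⁻²·s⁻¹ = (kg·s⁻²·A⁻¹) · K⁻² · s⁻¹ = kg·s⁻³·A⁻¹·K⁻².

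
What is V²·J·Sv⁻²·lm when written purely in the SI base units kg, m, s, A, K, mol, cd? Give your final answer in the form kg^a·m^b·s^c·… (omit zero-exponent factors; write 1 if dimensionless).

V = kg·m²·s⁻³·A⁻¹.
So V² = kg²·m⁴·s⁻⁶·A⁻².
J = kg·m²·s⁻².
Sv = m²·s⁻².
So Sv⁻² = m⁻⁴·s⁴.
lm = cd.
Combining: V²·J·Sv⁻²·lm = (kg²·m⁴·s⁻⁶·A⁻²) · (kg·m²·s⁻²) · (m⁻⁴·s⁴) · cd = kg³·m²·s⁻⁴·A⁻²·cd.

kg³·m²·s⁻⁴·A⁻²·cd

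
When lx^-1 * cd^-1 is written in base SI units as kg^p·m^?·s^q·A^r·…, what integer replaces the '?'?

2

lx = m⁻²·cd.
So lx⁻¹ = m²·cd⁻¹.
Combining: lx⁻¹·cd⁻¹ = (m²·cd⁻¹) · cd⁻¹ = m²·cd⁻².
The exponent of m is 2.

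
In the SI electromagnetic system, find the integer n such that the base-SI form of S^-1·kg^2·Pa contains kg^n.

4

S = 1/Ω (conductance is reciprocal resistance),
    = kg⁻¹·m⁻²·s³·A².
So S⁻¹ = kg·m²·s⁻³·A⁻².
Pa = N/m² (pressure = force per area),
    = kg·m⁻¹·s⁻².
Combining: S⁻¹·kg²·Pa = (kg·m²·s⁻³·A⁻²) · kg² · (kg·m⁻¹·s⁻²) = kg⁴·m·s⁻⁵·A⁻².
The exponent of kg is 4.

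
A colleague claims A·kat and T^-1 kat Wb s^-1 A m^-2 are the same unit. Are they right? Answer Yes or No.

No

Left side:
  kat = mol/s = s⁻¹·mol (catalytic activity).
  Combining: A·kat = A · (s⁻¹·mol) = s⁻¹·A·mol.
Right side:
  T = Wb/m² (flux density = flux per area),
      = kg·s⁻²·A⁻¹.
  So T⁻¹ = kg⁻¹·s²·A.
  kat = mol/s = s⁻¹·mol (catalytic activity).
  Wb = V·s (flux: a volt is a weber per second),
      = kg·m²·s⁻²·A⁻¹.
  Combining: T⁻¹·kat·Wb·s⁻¹·A·m⁻² = (kg⁻¹·s²·A) · (s⁻¹·mol) · (kg·m²·s⁻²·A⁻¹) · s⁻¹ · A · m⁻² = s⁻²·A·mol.
Left is s⁻¹·A·mol; right is s⁻²·A·mol — different.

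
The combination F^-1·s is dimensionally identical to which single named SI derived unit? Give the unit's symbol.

Ω

F = C/V (capacitance = charge per voltage),
    = A·s/(kg·m²·s⁻³·A⁻¹) (substituting C and V),
    = kg⁻¹·m⁻²·s⁴·A².
So F⁻¹ = kg·m²·s⁻⁴·A⁻².
Combining: F⁻¹·s = (kg·m²·s⁻⁴·A⁻²) · s = kg·m²·s⁻³·A⁻².
kg·m²·s⁻³·A⁻² is the base-SI form of the ohm.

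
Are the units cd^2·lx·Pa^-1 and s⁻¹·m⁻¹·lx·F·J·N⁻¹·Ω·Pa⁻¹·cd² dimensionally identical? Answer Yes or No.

Left side:
  lx = m⁻²·cd.
  Pa = kg·m⁻¹·s⁻².
  So Pa⁻¹ = kg⁻¹·m·s².
  Combining: cd²·lx·Pa⁻¹ = cd² · (m⁻²·cd) · (kg⁻¹·m·s²) = kg⁻¹·m⁻¹·s²·cd³.
Right side:
  lx = lm/m² (illuminance = luminous flux per area),
      = m⁻²·cd.
  F = C/V (capacitance = charge per voltage),
      = A·s/(kg·m²·s⁻³·A⁻¹) (substituting C and V),
      = kg⁻¹·m⁻²·s⁴·A².
  J = N·m (work = force × distance),
      = kg·m²·s⁻².
  N = kg·m/s² = kg·m·s⁻² (force = mass × acceleration).
  So N⁻¹ = kg⁻¹·m⁻¹·s².
  Ω = V/A (resistance = voltage per current),
      = kg·m²·s⁻³·A⁻².
  Pa = N/m² (pressure = force per area),
      = kg·m⁻¹·s⁻².
  So Pa⁻¹ = kg⁻¹·m·s².
  Combining: s⁻¹·m⁻¹·lx·F·J·N⁻¹·Ω·Pa⁻¹·cd² = s⁻¹ · m⁻¹ · (m⁻²·cd) · (kg⁻¹·m⁻²·s⁴·A²) · (kg·m²·s⁻²) · (kg⁻¹·m⁻¹·s²) · (kg·m²·s⁻³·A⁻²) · (kg⁻¹·m·s²) · cd² = kg⁻¹·m⁻¹·s²·cd³.
Both reduce to kg⁻¹·m⁻¹·s²·cd³.

Yes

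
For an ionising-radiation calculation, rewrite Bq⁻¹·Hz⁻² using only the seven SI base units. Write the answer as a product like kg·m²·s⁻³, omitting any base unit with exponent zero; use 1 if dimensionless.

s³

Bq = 1/s = s⁻¹ (activity is decays per second).
So Bq⁻¹ = s.
Hz = 1/s = s⁻¹ (frequency is cycles per second).
So Hz⁻² = s².
Combining: Bq⁻¹·Hz⁻² = s · s² = s³.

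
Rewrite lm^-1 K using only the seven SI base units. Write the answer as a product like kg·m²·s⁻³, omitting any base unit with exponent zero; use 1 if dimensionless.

K·cd⁻¹

lm = cd·sr = cd (luminous flux; sr is dimensionless).
So lm⁻¹ = cd⁻¹.
Combining: lm⁻¹·K = cd⁻¹ · K = K·cd⁻¹.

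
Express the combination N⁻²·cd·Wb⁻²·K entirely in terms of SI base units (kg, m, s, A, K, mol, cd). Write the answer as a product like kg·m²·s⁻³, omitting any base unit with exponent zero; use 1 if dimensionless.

N = kg·m/s² = kg·m·s⁻² (force = mass × acceleration).
So N⁻² = kg⁻²·m⁻²·s⁴.
Wb = V·s (flux: a volt is a weber per second),
    = kg·m²·s⁻²·A⁻¹.
So Wb⁻² = kg⁻²·m⁻⁴·s⁴·A².
Combining: N⁻²·cd·Wb⁻²·K = (kg⁻²·m⁻²·s⁴) · cd · (kg⁻²·m⁻⁴·s⁴·A²) · K = kg⁻⁴·m⁻⁶·s⁸·A²·K·cd.

kg⁻⁴·m⁻⁶·s⁸·A²·K·cd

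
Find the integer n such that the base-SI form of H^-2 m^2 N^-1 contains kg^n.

-3

H = Wb/A (inductance = flux per current),
    = kg·m²·s⁻²·A⁻².
So H⁻² = kg⁻²·m⁻⁴·s⁴·A⁴.
N = kg·m/s² = kg·m·s⁻² (force = mass × acceleration).
So N⁻¹ = kg⁻¹·m⁻¹·s².
Combining: H⁻²·m²·N⁻¹ = (kg⁻²·m⁻⁴·s⁴·A⁴) · m² · (kg⁻¹·m⁻¹·s²) = kg⁻³·m⁻³·s⁶·A⁴.
The exponent of kg is -3.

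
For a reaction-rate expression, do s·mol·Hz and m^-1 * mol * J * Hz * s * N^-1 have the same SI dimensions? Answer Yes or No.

Left side:
  Hz = s⁻¹.
  Combining: s·mol·Hz = s · mol · s⁻¹ = mol.
Right side:
  J = N·m (work = force × distance),
      = kg·m²·s⁻².
  Hz = 1/s = s⁻¹ (frequency is cycles per second).
  N = kg·m/s² = kg·m·s⁻² (force = mass × acceleration).
  So N⁻¹ = kg⁻¹·m⁻¹·s².
  Combining: m⁻¹·mol·J·Hz·s·N⁻¹ = m⁻¹ · mol · (kg·m²·s⁻²) · s⁻¹ · s · (kg⁻¹·m⁻¹·s²) = mol.
Both reduce to mol.

Yes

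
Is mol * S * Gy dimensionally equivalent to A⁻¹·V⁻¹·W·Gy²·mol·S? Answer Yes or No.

Left side:
  S = 1/Ω (conductance is reciprocal resistance),
      = kg⁻¹·m⁻²·s³·A².
  Gy = J/kg (absorbed dose = energy per mass),
      = m²·s⁻².
  Combining: mol·S·Gy = mol · (kg⁻¹·m⁻²·s³·A²) · (m²·s⁻²) = kg⁻¹·s·A²·mol.
Right side:
  V = kg·m²·s⁻³·A⁻¹.
  So V⁻¹ = kg⁻¹·m⁻²·s³·A.
  W = kg·m²·s⁻³.
  Gy = m²·s⁻².
  So Gy² = m⁴·s⁻⁴.
  S = kg⁻¹·m⁻²·s³·A².
  Combining: A⁻¹·V⁻¹·W·Gy²·mol·S = A⁻¹ · (kg⁻¹·m⁻²·s³·A) · (kg·m²·s⁻³) · (m⁴·s⁻⁴) · mol · (kg⁻¹·m⁻²·s³·A²) = kg⁻¹·m²·s⁻¹·A²·mol.
Left is kg⁻¹·s·A²·mol; right is kg⁻¹·m²·s⁻¹·A²·mol — different.

No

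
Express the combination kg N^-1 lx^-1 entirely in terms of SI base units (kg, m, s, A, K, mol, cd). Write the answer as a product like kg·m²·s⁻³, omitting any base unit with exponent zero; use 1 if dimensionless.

m·s²·cd⁻¹

N = kg·m/s² = kg·m·s⁻² (force = mass × acceleration).
So N⁻¹ = kg⁻¹·m⁻¹·s².
lx = lm/m² (illuminance = luminous flux per area),
    = m⁻²·cd.
So lx⁻¹ = m²·cd⁻¹.
Combining: kg·N⁻¹·lx⁻¹ = kg · (kg⁻¹·m⁻¹·s²) · (m²·cd⁻¹) = m·s²·cd⁻¹.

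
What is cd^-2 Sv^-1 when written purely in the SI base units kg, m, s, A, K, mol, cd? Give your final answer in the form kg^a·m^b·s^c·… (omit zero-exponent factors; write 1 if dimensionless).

Sv = J/kg (equivalent dose = energy per mass),
    = m²·s⁻².
So Sv⁻¹ = m⁻²·s².
Combining: cd⁻²·Sv⁻¹ = cd⁻² · (m⁻²·s²) = m⁻²·s²·cd⁻².

m⁻²·s²·cd⁻²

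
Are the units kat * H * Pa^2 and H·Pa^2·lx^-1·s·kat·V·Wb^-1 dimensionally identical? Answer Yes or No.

Left side:
  kat = s⁻¹·mol.
  H = kg·m²·s⁻²·A⁻².
  Pa = kg·m⁻¹·s⁻².
  So Pa² = kg²·m⁻²·s⁻⁴.
  Combining: kat·H·Pa² = (s⁻¹·mol) · (kg·m²·s⁻²·A⁻²) · (kg²·m⁻²·s⁻⁴) = kg³·s⁻⁷·A⁻²·mol.
Right side:
  H = Wb/A (inductance = flux per current),
      = kg·m²·s⁻²·A⁻².
  Pa = N/m² (pressure = force per area),
      = kg·m⁻¹·s⁻².
  So Pa² = kg²·m⁻²·s⁻⁴.
  lx = lm/m² (illuminance = luminous flux per area),
      = m⁻²·cd.
  So lx⁻¹ = m²·cd⁻¹.
  kat = mol/s = s⁻¹·mol (catalytic activity).
  V = W/A (potential = power per current),
      = kg·m²·s⁻³·A⁻¹.
  Wb = V·s (flux: a volt is a weber per second),
      = kg·m²·s⁻²·A⁻¹.
  So Wb⁻¹ = kg⁻¹·m⁻²·s²·A.
  Combining: H·Pa²·lx⁻¹·s·kat·V·Wb⁻¹ = (kg·m²·s⁻²·A⁻²) · (kg²·m⁻²·s⁻⁴) · (m²·cd⁻¹) · s · (s⁻¹·mol) · (kg·m²·s⁻³·A⁻¹) · (kg⁻¹·m⁻²·s²·A) = kg³·m²·s⁻⁷·A⁻²·mol·cd⁻¹.
Left is kg³·s⁻⁷·A⁻²·mol; right is kg³·m²·s⁻⁷·A⁻²·mol·cd⁻¹ — different.

No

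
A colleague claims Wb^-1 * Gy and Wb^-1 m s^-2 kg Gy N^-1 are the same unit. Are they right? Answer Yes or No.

Left side:
  Wb = kg·m²·s⁻²·A⁻¹.
  So Wb⁻¹ = kg⁻¹·m⁻²·s²·A.
  Gy = m²·s⁻².
  Combining: Wb⁻¹·Gy = (kg⁻¹·m⁻²·s²·A) · (m²·s⁻²) = kg⁻¹·A.
Right side:
  Wb = kg·m²·s⁻²·A⁻¹.
  So Wb⁻¹ = kg⁻¹·m⁻²·s²·A.
  Gy = m²·s⁻².
  N = kg·m·s⁻².
  So N⁻¹ = kg⁻¹·m⁻¹·s².
  Combining: Wb⁻¹·m·s⁻²·kg·Gy·N⁻¹ = (kg⁻¹·m⁻²·s²·A) · m · s⁻² · kg · (m²·s⁻²) · (kg⁻¹·m⁻¹·s²) = kg⁻¹·A.
Both reduce to kg⁻¹·A.

Yes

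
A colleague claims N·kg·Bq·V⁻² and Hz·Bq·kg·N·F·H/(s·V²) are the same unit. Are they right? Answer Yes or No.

Yes

Left side:
  N = kg·m/s² = kg·m·s⁻² (force = mass × acceleration).
  Bq = 1/s = s⁻¹ (activity is decays per second).
  V = W/A (potential = power per current),
      = kg·m²·s⁻³·A⁻¹.
  So V⁻² = kg⁻²·m⁻⁴·s⁶·A².
  Combining: N·kg·Bq·V⁻² = (kg·m·s⁻²) · kg · s⁻¹ · (kg⁻²·m⁻⁴·s⁶·A²) = m⁻³·s³·A².
Right side:
  Hz = s⁻¹.
  Bq = s⁻¹.
  N = kg·m·s⁻².
  F = kg⁻¹·m⁻²·s⁴·A².
  V = kg·m²·s⁻³·A⁻¹.
  So V⁻² = kg⁻²·m⁻⁴·s⁶·A².
  H = kg·m²·s⁻²·A⁻².
  Combining: Hz·Bq·s⁻¹·kg·N·F·V⁻²·H = s⁻¹ · s⁻¹ · s⁻¹ · kg · (kg·m·s⁻²) · (kg⁻¹·m⁻²·s⁴·A²) · (kg⁻²·m⁻⁴·s⁶·A²) · (kg·m²·s⁻²·A⁻²) = m⁻³·s³·A².
Both reduce to m⁻³·s³·A².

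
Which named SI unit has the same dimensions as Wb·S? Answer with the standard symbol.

Wb = kg·m²·s⁻²·A⁻¹.
S = kg⁻¹·m⁻²·s³·A².
Combining: Wb·S = (kg·m²·s⁻²·A⁻¹) · (kg⁻¹·m⁻²·s³·A²) = s·A.
s·A is the base-SI form of the coulomb.

C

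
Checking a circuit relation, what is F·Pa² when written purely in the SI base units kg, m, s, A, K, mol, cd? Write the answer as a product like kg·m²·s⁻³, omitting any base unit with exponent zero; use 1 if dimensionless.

F = C/V (capacitance = charge per voltage),
    = A·s/(kg·m²·s⁻³·A⁻¹) (substituting C and V),
    = kg⁻¹·m⁻²·s⁴·A².
Pa = N/m² (pressure = force per area),
    = kg·m⁻¹·s⁻².
So Pa² = kg²·m⁻²·s⁻⁴.
Combining: F·Pa² = (kg⁻¹·m⁻²·s⁴·A²) · (kg²·m⁻²·s⁻⁴) = kg·m⁻⁴·A².

kg·m⁻⁴·A²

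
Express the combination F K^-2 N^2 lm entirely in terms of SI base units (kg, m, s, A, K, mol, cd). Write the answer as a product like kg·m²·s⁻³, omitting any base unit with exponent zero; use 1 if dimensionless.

kg·A²·K⁻²·cd

F = kg⁻¹·m⁻²·s⁴·A².
N = kg·m·s⁻².
So N² = kg²·m²·s⁻⁴.
lm = cd.
Combining: F·K⁻²·N²·lm = (kg⁻¹·m⁻²·s⁴·A²) · K⁻² · (kg²·m²·s⁻⁴) · cd = kg·A²·K⁻²·cd.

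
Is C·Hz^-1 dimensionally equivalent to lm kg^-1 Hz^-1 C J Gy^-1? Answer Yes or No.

No

Left side:
  C = s·A.
  Hz = s⁻¹.
  So Hz⁻¹ = s.
  Combining: C·Hz⁻¹ = (s·A) · s = s²·A.
Right side:
  lm = cd·sr = cd (luminous flux; sr is dimensionless).
  Hz = 1/s = s⁻¹ (frequency is cycles per second).
  So Hz⁻¹ = s.
  C = A·s = s·A (charge = current × time).
  J = N·m (work = force × distance),
      = kg·m²·s⁻².
  Gy = J/kg (absorbed dose = energy per mass),
      = m²·s⁻².
  So Gy⁻¹ = m⁻²·s².
  Combining: lm·kg⁻¹·Hz⁻¹·C·J·Gy⁻¹ = cd · kg⁻¹ · s · (s·A) · (kg·m²·s⁻²) · (m⁻²·s²) = s²·A·cd.
Left is s²·A; right is s²·A·cd — different.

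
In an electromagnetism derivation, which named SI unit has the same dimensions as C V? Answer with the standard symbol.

J

C = s·A.
V = kg·m²·s⁻³·A⁻¹.
Combining: C·V = (s·A) · (kg·m²·s⁻³·A⁻¹) = kg·m²·s⁻².
kg·m²·s⁻² is the base-SI form of the joule.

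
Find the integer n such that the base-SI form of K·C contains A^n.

C = A·s = s·A (charge = current × time).
Combining: K·C = K · (s·A) = s·A·K.
The exponent of A is 1.

1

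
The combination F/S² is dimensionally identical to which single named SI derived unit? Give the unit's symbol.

H

S = 1/Ω (conductance is reciprocal resistance),
    = kg⁻¹·m⁻²·s³·A².
So S⁻² = kg²·m⁴·s⁻⁶·A⁻⁴.
F = C/V (capacitance = charge per voltage),
    = A·s/(kg·m²·s⁻³·A⁻¹) (substituting C and V),
    = kg⁻¹·m⁻²·s⁴·A².
Combining: S⁻²·F = (kg²·m⁴·s⁻⁶·A⁻⁴) · (kg⁻¹·m⁻²·s⁴·A²) = kg·m²·s⁻²·A⁻².
kg·m²·s⁻²·A⁻² is the base-SI form of the henry.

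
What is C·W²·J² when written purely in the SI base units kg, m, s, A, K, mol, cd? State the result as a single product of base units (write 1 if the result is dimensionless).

kg⁴·m⁸·s⁻⁹·A

C = s·A.
W = kg·m²·s⁻³.
So W² = kg²·m⁴·s⁻⁶.
J = kg·m²·s⁻².
So J² = kg²·m⁴·s⁻⁴.
Combining: C·W²·J² = (s·A) · (kg²·m⁴·s⁻⁶) · (kg²·m⁴·s⁻⁴) = kg⁴·m⁸·s⁻⁹·A.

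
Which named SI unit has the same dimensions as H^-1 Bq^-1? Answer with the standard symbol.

H = Wb/A (inductance = flux per current),
    = kg·m²·s⁻²·A⁻².
So H⁻¹ = kg⁻¹·m⁻²·s²·A².
Bq = 1/s = s⁻¹ (activity is decays per second).
So Bq⁻¹ = s.
Combining: H⁻¹·Bq⁻¹ = (kg⁻¹·m⁻²·s²·A²) · s = kg⁻¹·m⁻²·s³·A².
kg⁻¹·m⁻²·s³·A² is the base-SI form of the siemens.

S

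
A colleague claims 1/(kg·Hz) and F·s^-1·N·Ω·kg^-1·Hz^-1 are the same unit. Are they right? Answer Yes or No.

No

Left side:
  Hz = s⁻¹.
  So Hz⁻¹ = s.
  Combining: kg⁻¹·Hz⁻¹ = kg⁻¹ · s = kg⁻¹·s.
Right side:
  F = kg⁻¹·m⁻²·s⁴·A².
  N = kg·m·s⁻².
  Ω = kg·m²·s⁻³·A⁻².
  Hz = s⁻¹.
  So Hz⁻¹ = s.
  Combining: F·s⁻¹·N·Ω·kg⁻¹·Hz⁻¹ = (kg⁻¹·m⁻²·s⁴·A²) · s⁻¹ · (kg·m·s⁻²) · (kg·m²·s⁻³·A⁻²) · kg⁻¹ · s = m·s⁻¹.
Left is kg⁻¹·s; right is m·s⁻¹ — different.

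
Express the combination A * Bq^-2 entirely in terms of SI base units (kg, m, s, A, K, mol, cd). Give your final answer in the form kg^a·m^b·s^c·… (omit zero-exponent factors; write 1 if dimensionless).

s²·A

Bq = 1/s = s⁻¹ (activity is decays per second).
So Bq⁻² = s².
Combining: A·Bq⁻² = A · s² = s²·A.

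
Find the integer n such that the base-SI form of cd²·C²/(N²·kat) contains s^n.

N = kg·m/s² = kg·m·s⁻² (force = mass × acceleration).
So N⁻² = kg⁻²·m⁻²·s⁴.
C = A·s = s·A (charge = current × time).
So C² = s²·A².
kat = mol/s = s⁻¹·mol (catalytic activity).
So kat⁻¹ = s·mol⁻¹.
Combining: cd²·N⁻²·C²·kat⁻¹ = cd² · (kg⁻²·m⁻²·s⁴) · (s²·A²) · (s·mol⁻¹) = kg⁻²·m⁻²·s⁷·A²·mol⁻¹·cd².
The exponent of s is 7.

7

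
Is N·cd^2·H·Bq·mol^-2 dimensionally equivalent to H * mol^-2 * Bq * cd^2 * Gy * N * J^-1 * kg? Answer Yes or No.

Yes

Left side:
  N = kg·m/s² = kg·m·s⁻² (force = mass × acceleration).
  H = Wb/A (inductance = flux per current),
      = kg·m²·s⁻²·A⁻².
  Bq = 1/s = s⁻¹ (activity is decays per second).
  Combining: N·cd²·H·Bq·mol⁻² = (kg·m·s⁻²) · cd² · (kg·m²·s⁻²·A⁻²) · s⁻¹ · mol⁻² = kg²·m³·s⁻⁵·A⁻²·mol⁻²·cd².
Right side:
  H = Wb/A (inductance = flux per current),
      = kg·m²·s⁻²·A⁻².
  Bq = 1/s = s⁻¹ (activity is decays per second).
  Gy = J/kg (absorbed dose = energy per mass),
      = m²·s⁻².
  N = kg·m/s² = kg·m·s⁻² (force = mass × acceleration).
  J = N·m (work = force × distance),
      = kg·m²·s⁻².
  So J⁻¹ = kg⁻¹·m⁻²·s².
  Combining: H·mol⁻²·Bq·cd²·Gy·N·J⁻¹·kg = (kg·m²·s⁻²·A⁻²) · mol⁻² · s⁻¹ · cd² · (m²·s⁻²) · (kg·m·s⁻²) · (kg⁻¹·m⁻²·s²) · kg = kg²·m³·s⁻⁵·A⁻²·mol⁻²·cd².
Both reduce to kg²·m³·s⁻⁵·A⁻²·mol⁻²·cd².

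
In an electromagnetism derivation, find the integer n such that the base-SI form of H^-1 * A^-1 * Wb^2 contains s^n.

-2

H = kg·m²·s⁻²·A⁻².
So H⁻¹ = kg⁻¹·m⁻²·s²·A².
Wb = kg·m²·s⁻²·A⁻¹.
So Wb² = kg²·m⁴·s⁻⁴·A⁻².
Combining: H⁻¹·A⁻¹·Wb² = (kg⁻¹·m⁻²·s²·A²) · A⁻¹ · (kg²·m⁴·s⁻⁴·A⁻²) = kg·m²·s⁻²·A⁻¹.
The exponent of s is -2.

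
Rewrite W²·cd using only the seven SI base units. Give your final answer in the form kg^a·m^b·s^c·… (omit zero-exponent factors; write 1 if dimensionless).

kg²·m⁴·s⁻⁶·cd

W = kg·m²·s⁻³.
So W² = kg²·m⁴·s⁻⁶.
Combining: W²·cd = (kg²·m⁴·s⁻⁶) · cd = kg²·m⁴·s⁻⁶·cd.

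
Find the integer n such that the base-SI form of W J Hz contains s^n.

W = J/s (power = energy per time),
    = kg·m²·s⁻³.
J = N·m (work = force × distance),
    = kg·m²·s⁻².
Hz = 1/s = s⁻¹ (frequency is cycles per second).
Combining: W·J·Hz = (kg·m²·s⁻³) · (kg·m²·s⁻²) · s⁻¹ = kg²·m⁴·s⁻⁶.
The exponent of s is -6.

-6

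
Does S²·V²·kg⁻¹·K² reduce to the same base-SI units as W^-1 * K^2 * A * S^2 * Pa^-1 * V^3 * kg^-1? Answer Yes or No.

Left side:
  S = kg⁻¹·m⁻²·s³·A².
  So S² = kg⁻²·m⁻⁴·s⁶·A⁴.
  V = kg·m²·s⁻³·A⁻¹.
  So V² = kg²·m⁴·s⁻⁶·A⁻².
  Combining: S²·V²·kg⁻¹·K² = (kg⁻²·m⁻⁴·s⁶·A⁴) · (kg²·m⁴·s⁻⁶·A⁻²) · kg⁻¹ · K² = kg⁻¹·A²·K².
Right side:
  W = J/s (power = energy per time),
      = kg·m²·s⁻³.
  So W⁻¹ = kg⁻¹·m⁻²·s³.
  S = 1/Ω (conductance is reciprocal resistance),
      = kg⁻¹·m⁻²·s³·A².
  So S² = kg⁻²·m⁻⁴·s⁶·A⁴.
  Pa = N/m² (pressure = force per area),
      = kg·m⁻¹·s⁻².
  So Pa⁻¹ = kg⁻¹·m·s².
  V = W/A (potential = power per current),
      = kg·m²·s⁻³·A⁻¹.
  So V³ = kg³·m⁶·s⁻⁹·A⁻³.
  Combining: W⁻¹·K²·A·S²·Pa⁻¹·V³·kg⁻¹ = (kg⁻¹·m⁻²·s³) · K² · A · (kg⁻²·m⁻⁴·s⁶·A⁴) · (kg⁻¹·m·s²) · (kg³·m⁶·s⁻⁹·A⁻³) · kg⁻¹ = kg⁻²·m·s²·A²·K².
Left is kg⁻¹·A²·K²; right is kg⁻²·m·s²·A²·K² — different.

No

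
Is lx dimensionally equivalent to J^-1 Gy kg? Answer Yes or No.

Left side:
  lx = m⁻²·cd.
Right side:
  J = N·m (work = force × distance),
      = kg·m²·s⁻².
  So J⁻¹ = kg⁻¹·m⁻²·s².
  Gy = J/kg (absorbed dose = energy per mass),
      = m²·s⁻².
  Combining: J⁻¹·Gy·kg = (kg⁻¹·m⁻²·s²) · (m²·s⁻²) · kg = 1.
Left is m⁻²·cd; right is 1 — different.

No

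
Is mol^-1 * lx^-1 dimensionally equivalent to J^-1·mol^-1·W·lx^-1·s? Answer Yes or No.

Left side:
  lx = lm/m² (illuminance = luminous flux per area),
      = m⁻²·cd.
  So lx⁻¹ = m²·cd⁻¹.
  Combining: mol⁻¹·lx⁻¹ = mol⁻¹ · (m²·cd⁻¹) = m²·mol⁻¹·cd⁻¹.
Right side:
  J = N·m (work = force × distance),
      = kg·m²·s⁻².
  So J⁻¹ = kg⁻¹·m⁻²·s².
  W = J/s (power = energy per time),
      = kg·m²·s⁻³.
  lx = lm/m² (illuminance = luminous flux per area),
      = m⁻²·cd.
  So lx⁻¹ = m²·cd⁻¹.
  Combining: J⁻¹·mol⁻¹·W·lx⁻¹·s = (kg⁻¹·m⁻²·s²) · mol⁻¹ · (kg·m²·s⁻³) · (m²·cd⁻¹) · s = m²·mol⁻¹·cd⁻¹.
Both reduce to m²·mol⁻¹·cd⁻¹.

Yes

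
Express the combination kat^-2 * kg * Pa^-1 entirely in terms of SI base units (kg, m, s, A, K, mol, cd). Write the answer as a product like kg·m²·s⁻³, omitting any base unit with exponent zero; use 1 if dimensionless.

m·s⁴·mol⁻²

kat = s⁻¹·mol.
So kat⁻² = s²·mol⁻².
Pa = kg·m⁻¹·s⁻².
So Pa⁻¹ = kg⁻¹·m·s².
Combining: kat⁻²·kg·Pa⁻¹ = (s²·mol⁻²) · kg · (kg⁻¹·m·s²) = m·s⁴·mol⁻².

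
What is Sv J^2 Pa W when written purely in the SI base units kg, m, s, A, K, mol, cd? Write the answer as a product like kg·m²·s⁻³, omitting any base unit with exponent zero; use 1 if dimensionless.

kg⁴·m⁷·s⁻¹¹

Sv = J/kg (equivalent dose = energy per mass),
    = m²·s⁻².
J = N·m (work = force × distance),
    = kg·m²·s⁻².
So J² = kg²·m⁴·s⁻⁴.
Pa = N/m² (pressure = force per area),
    = kg·m⁻¹·s⁻².
W = J/s (power = energy per time),
    = kg·m²·s⁻³.
Combining: Sv·J²·Pa·W = (m²·s⁻²) · (kg²·m⁴·s⁻⁴) · (kg·m⁻¹·s⁻²) · (kg·m²·s⁻³) = kg⁴·m⁷·s⁻¹¹.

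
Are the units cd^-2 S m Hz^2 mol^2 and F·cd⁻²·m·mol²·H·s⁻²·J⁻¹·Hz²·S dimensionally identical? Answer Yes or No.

No

Left side:
  S = 1/Ω (conductance is reciprocal resistance),
      = kg⁻¹·m⁻²·s³·A².
  Hz = 1/s = s⁻¹ (frequency is cycles per second).
  So Hz² = s⁻².
  Combining: cd⁻²·S·m·Hz²·mol² = cd⁻² · (kg⁻¹·m⁻²·s³·A²) · m · s⁻² · mol² = kg⁻¹·m⁻¹·s·A²·mol²·cd⁻².
Right side:
  F = kg⁻¹·m⁻²·s⁴·A².
  H = kg·m²·s⁻²·A⁻².
  J = kg·m²·s⁻².
  So J⁻¹ = kg⁻¹·m⁻²·s².
  Hz = s⁻¹.
  So Hz² = s⁻².
  S = kg⁻¹·m⁻²·s³·A².
  Combining: F·cd⁻²·m·mol²·H·s⁻²·J⁻¹·Hz²·S = (kg⁻¹·m⁻²·s⁴·A²) · cd⁻² · m · mol² · (kg·m²·s⁻²·A⁻²) · s⁻² · (kg⁻¹·m⁻²·s²) · s⁻² · (kg⁻¹·m⁻²·s³·A²) = kg⁻²·m⁻³·s³·A²·mol²·cd⁻².
Left is kg⁻¹·m⁻¹·s·A²·mol²·cd⁻²; right is kg⁻²·m⁻³·s³·A²·mol²·cd⁻² — different.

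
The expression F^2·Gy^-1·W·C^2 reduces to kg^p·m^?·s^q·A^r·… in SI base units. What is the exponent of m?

F = kg⁻¹·m⁻²·s⁴·A².
So F² = kg⁻²·m⁻⁴·s⁸·A⁴.
Gy = m²·s⁻².
So Gy⁻¹ = m⁻²·s².
W = kg·m²·s⁻³.
C = s·A.
So C² = s²·A².
Combining: F²·Gy⁻¹·W·C² = (kg⁻²·m⁻⁴·s⁸·A⁴) · (m⁻²·s²) · (kg·m²·s⁻³) · (s²·A²) = kg⁻¹·m⁻⁴·s⁹·A⁶.
The exponent of m is -4.

-4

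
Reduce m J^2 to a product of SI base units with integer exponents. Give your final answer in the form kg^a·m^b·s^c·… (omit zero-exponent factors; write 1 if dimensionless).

J = N·m (work = force × distance),
    = kg·m²·s⁻².
So J² = kg²·m⁴·s⁻⁴.
Combining: m·J² = m · (kg²·m⁴·s⁻⁴) = kg²·m⁵·s⁻⁴.

kg²·m⁵·s⁻⁴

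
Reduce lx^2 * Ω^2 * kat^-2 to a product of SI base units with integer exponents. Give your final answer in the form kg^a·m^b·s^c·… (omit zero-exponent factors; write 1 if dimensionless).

kg²·s⁻⁴·A⁻⁴·mol⁻²·cd²

lx = lm/m² (illuminance = luminous flux per area),
    = m⁻²·cd.
So lx² = m⁻⁴·cd².
Ω = V/A (resistance = voltage per current),
    = kg·m²·s⁻³·A⁻².
So Ω² = kg²·m⁴·s⁻⁶·A⁻⁴.
kat = mol/s = s⁻¹·mol (catalytic activity).
So kat⁻² = s²·mol⁻².
Combining: lx²·Ω²·kat⁻² = (m⁻⁴·cd²) · (kg²·m⁴·s⁻⁶·A⁻⁴) · (s²·mol⁻²) = kg²·s⁻⁴·A⁻⁴·mol⁻²·cd².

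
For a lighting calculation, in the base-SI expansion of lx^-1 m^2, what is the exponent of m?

4

lx = lm/m² (illuminance = luminous flux per area),
    = m⁻²·cd.
So lx⁻¹ = m²·cd⁻¹.
Combining: lx⁻¹·m² = (m²·cd⁻¹) · m² = m⁴·cd⁻¹.
The exponent of m is 4.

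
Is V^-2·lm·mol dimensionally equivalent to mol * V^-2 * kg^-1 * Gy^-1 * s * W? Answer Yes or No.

Left side:
  V = W/A (potential = power per current),
      = kg·m²·s⁻³·A⁻¹.
  So V⁻² = kg⁻²·m⁻⁴·s⁶·A².
  lm = cd·sr = cd (luminous flux; sr is dimensionless).
  Combining: V⁻²·lm·mol = (kg⁻²·m⁻⁴·s⁶·A²) · cd · mol = kg⁻²·m⁻⁴·s⁶·A²·mol·cd.
Right side:
  V = W/A (potential = power per current),
      = kg·m²·s⁻³·A⁻¹.
  So V⁻² = kg⁻²·m⁻⁴·s⁶·A².
  Gy = J/kg (absorbed dose = energy per mass),
      = m²·s⁻².
  So Gy⁻¹ = m⁻²·s².
  W = J/s (power = energy per time),
      = kg·m²·s⁻³.
  Combining: mol·V⁻²·kg⁻¹·Gy⁻¹·s·W = mol · (kg⁻²·m⁻⁴·s⁶·A²) · kg⁻¹ · (m⁻²·s²) · s · (kg·m²·s⁻³) = kg⁻²·m⁻⁴·s⁶·A²·mol.
Left is kg⁻²·m⁻⁴·s⁶·A²·mol·cd; right is kg⁻²·m⁻⁴·s⁶·A²·mol — different.

No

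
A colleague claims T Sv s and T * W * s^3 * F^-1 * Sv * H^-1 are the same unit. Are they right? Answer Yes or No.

Left side:
  T = Wb/m² (flux density = flux per area),
      = kg·s⁻²·A⁻¹.
  Sv = J/kg (equivalent dose = energy per mass),
      = m²·s⁻².
  Combining: T·Sv·s = (kg·s⁻²·A⁻¹) · (m²·s⁻²) · s = kg·m²·s⁻³·A⁻¹.
Right side:
  T = Wb/m² (flux density = flux per area),
      = kg·s⁻²·A⁻¹.
  W = J/s (power = energy per time),
      = kg·m²·s⁻³.
  F = C/V (capacitance = charge per voltage),
      = A·s/(kg·m²·s⁻³·A⁻¹) (substituting C and V),
      = kg⁻¹·m⁻²·s⁴·A².
  So F⁻¹ = kg·m²·s⁻⁴·A⁻².
  Sv = J/kg (equivalent dose = energy per mass),
      = m²·s⁻².
  H = Wb/A (inductance = flux per current),
      = kg·m²·s⁻²·A⁻².
  So H⁻¹ = kg⁻¹·m⁻²·s²·A².
  Combining: T·W·s³·F⁻¹·Sv·H⁻¹ = (kg·s⁻²·A⁻¹) · (kg·m²·s⁻³) · s³ · (kg·m²·s⁻⁴·A⁻²) · (m²·s⁻²) · (kg⁻¹·m⁻²·s²·A²) = kg²·m⁴·s⁻⁶·A⁻¹.
Left is kg·m²·s⁻³·A⁻¹; right is kg²·m⁴·s⁻⁶·A⁻¹ — different.

No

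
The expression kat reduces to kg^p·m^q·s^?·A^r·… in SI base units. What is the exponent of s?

kat = s⁻¹·mol.
The exponent of s is -1.

-1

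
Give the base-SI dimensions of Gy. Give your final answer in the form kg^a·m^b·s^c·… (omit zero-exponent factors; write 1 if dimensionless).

m²·s⁻²

Gy = J/kg (absorbed dose = energy per mass),
    = m²·s⁻².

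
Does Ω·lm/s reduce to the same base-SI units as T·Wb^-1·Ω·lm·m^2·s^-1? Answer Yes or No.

Yes

Left side:
  Ω = kg·m²·s⁻³·A⁻².
  lm = cd.
  Combining: s⁻¹·Ω·lm = s⁻¹ · (kg·m²·s⁻³·A⁻²) · cd = kg·m²·s⁻⁴·A⁻²·cd.
Right side:
  T = Wb/m² (flux density = flux per area),
      = kg·s⁻²·A⁻¹.
  Wb = V·s (flux: a volt is a weber per second),
      = kg·m²·s⁻²·A⁻¹.
  So Wb⁻¹ = kg⁻¹·m⁻²·s²·A.
  Ω = V/A (resistance = voltage per current),
      = kg·m²·s⁻³·A⁻².
  lm = cd·sr = cd (luminous flux; sr is dimensionless).
  Combining: T·Wb⁻¹·Ω·lm·m²·s⁻¹ = (kg·s⁻²·A⁻¹) · (kg⁻¹·m⁻²·s²·A) · (kg·m²·s⁻³·A⁻²) · cd · m² · s⁻¹ = kg·m²·s⁻⁴·A⁻²·cd.
Both reduce to kg·m²·s⁻⁴·A⁻²·cd.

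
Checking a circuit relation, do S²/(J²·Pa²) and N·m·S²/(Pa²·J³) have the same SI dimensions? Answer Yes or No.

Yes

Left side:
  J = N·m (work = force × distance),
      = kg·m²·s⁻².
  So J⁻² = kg⁻²·m⁻⁴·s⁴.
  Pa = N/m² (pressure = force per area),
      = kg·m⁻¹·s⁻².
  So Pa⁻² = kg⁻²·m²·s⁴.
  S = 1/Ω (conductance is reciprocal resistance),
      = kg⁻¹·m⁻²·s³·A².
  So S² = kg⁻²·m⁻⁴·s⁶·A⁴.
  Combining: J⁻²·Pa⁻²·S² = (kg⁻²·m⁻⁴·s⁴) · (kg⁻²·m²·s⁴) · (kg⁻²·m⁻⁴·s⁶·A⁴) = kg⁻⁶·m⁻⁶·s¹⁴·A⁴.
Right side:
  Pa = kg·m⁻¹·s⁻².
  So Pa⁻² = kg⁻²·m²·s⁴.
  N = kg·m·s⁻².
  J = kg·m²·s⁻².
  So J⁻³ = kg⁻³·m⁻⁶·s⁶.
  S = kg⁻¹·m⁻²·s³·A².
  So S² = kg⁻²·m⁻⁴·s⁶·A⁴.
  Combining: Pa⁻²·N·J⁻³·m·S² = (kg⁻²·m²·s⁴) · (kg·m·s⁻²) · (kg⁻³·m⁻⁶·s⁶) · m · (kg⁻²·m⁻⁴·s⁶·A⁴) = kg⁻⁶·m⁻⁶·s¹⁴·A⁴.
Both reduce to kg⁻⁶·m⁻⁶·s¹⁴·A⁴.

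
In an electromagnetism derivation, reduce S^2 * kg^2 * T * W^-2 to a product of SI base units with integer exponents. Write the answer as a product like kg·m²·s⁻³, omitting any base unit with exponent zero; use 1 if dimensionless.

kg⁻¹·m⁻⁸·s¹⁰·A³

S = kg⁻¹·m⁻²·s³·A².
So S² = kg⁻²·m⁻⁴·s⁶·A⁴.
T = kg·s⁻²·A⁻¹.
W = kg·m²·s⁻³.
So W⁻² = kg⁻²·m⁻⁴·s⁶.
Combining: S²·kg²·T·W⁻² = (kg⁻²·m⁻⁴·s⁶·A⁴) · kg² · (kg·s⁻²·A⁻¹) · (kg⁻²·m⁻⁴·s⁶) = kg⁻¹·m⁻⁸·s¹⁰·A³.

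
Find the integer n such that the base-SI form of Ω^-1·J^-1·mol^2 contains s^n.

Ω = kg·m²·s⁻³·A⁻².
So Ω⁻¹ = kg⁻¹·m⁻²·s³·A².
J = kg·m²·s⁻².
So J⁻¹ = kg⁻¹·m⁻²·s².
Combining: Ω⁻¹·J⁻¹·mol² = (kg⁻¹·m⁻²·s³·A²) · (kg⁻¹·m⁻²·s²) · mol² = kg⁻²·m⁻⁴·s⁵·A²·mol².
The exponent of s is 5.

5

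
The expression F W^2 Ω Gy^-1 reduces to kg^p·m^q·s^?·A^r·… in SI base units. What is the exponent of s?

F = kg⁻¹·m⁻²·s⁴·A².
W = kg·m²·s⁻³.
So W² = kg²·m⁴·s⁻⁶.
Ω = kg·m²·s⁻³·A⁻².
Gy = m²·s⁻².
So Gy⁻¹ = m⁻²·s².
Combining: F·W²·Ω·Gy⁻¹ = (kg⁻¹·m⁻²·s⁴·A²) · (kg²·m⁴·s⁻⁶) · (kg·m²·s⁻³·A⁻²) · (m⁻²·s²) = kg²·m²·s⁻³.
The exponent of s is -3.

-3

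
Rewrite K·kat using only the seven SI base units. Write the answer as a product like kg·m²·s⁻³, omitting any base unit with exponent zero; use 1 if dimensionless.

s⁻¹·K·mol

kat = mol/s = s⁻¹·mol (catalytic activity).
Combining: K·kat = K · (s⁻¹·mol) = s⁻¹·K·mol.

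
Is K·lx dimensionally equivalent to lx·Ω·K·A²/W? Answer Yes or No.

Left side:
  lx = m⁻²·cd.
  Combining: K·lx = K · (m⁻²·cd) = m⁻²·K·cd.
Right side:
  lx = lm/m² (illuminance = luminous flux per area),
      = m⁻²·cd.
  Ω = V/A (resistance = voltage per current),
      = kg·m²·s⁻³·A⁻².
  W = J/s (power = energy per time),
      = kg·m²·s⁻³.
  So W⁻¹ = kg⁻¹·m⁻²·s³.
  Combining: lx·Ω·W⁻¹·K·A² = (m⁻²·cd) · (kg·m²·s⁻³·A⁻²) · (kg⁻¹·m⁻²·s³) · K · A² = m⁻²·K·cd.
Both reduce to m⁻²·K·cd.

Yes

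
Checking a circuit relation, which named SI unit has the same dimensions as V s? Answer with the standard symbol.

Wb

V = kg·m²·s⁻³·A⁻¹.
Combining: V·s = (kg·m²·s⁻³·A⁻¹) · s = kg·m²·s⁻²·A⁻¹.
kg·m²·s⁻²·A⁻¹ is the base-SI form of the weber.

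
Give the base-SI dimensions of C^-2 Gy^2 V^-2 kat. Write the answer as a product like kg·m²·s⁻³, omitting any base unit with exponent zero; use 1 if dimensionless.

C = A·s = s·A (charge = current × time).
So C⁻² = s⁻²·A⁻².
Gy = J/kg (absorbed dose = energy per mass),
    = m²·s⁻².
So Gy² = m⁴·s⁻⁴.
V = W/A (potential = power per current),
    = kg·m²·s⁻³·A⁻¹.
So V⁻² = kg⁻²·m⁻⁴·s⁶·A².
kat = mol/s = s⁻¹·mol (catalytic activity).
Combining: C⁻²·Gy²·V⁻²·kat = (s⁻²·A⁻²) · (m⁴·s⁻⁴) · (kg⁻²·m⁻⁴·s⁶·A²) · (s⁻¹·mol) = kg⁻²·s⁻¹·mol.

kg⁻²·s⁻¹·mol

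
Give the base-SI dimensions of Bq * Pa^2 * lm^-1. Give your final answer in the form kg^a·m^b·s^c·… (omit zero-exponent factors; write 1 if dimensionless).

Bq = 1/s = s⁻¹ (activity is decays per second).
Pa = N/m² (pressure = force per area),
    = kg·m⁻¹·s⁻².
So Pa² = kg²·m⁻²·s⁻⁴.
lm = cd·sr = cd (luminous flux; sr is dimensionless).
So lm⁻¹ = cd⁻¹.
Combining: Bq·Pa²·lm⁻¹ = s⁻¹ · (kg²·m⁻²·s⁻⁴) · cd⁻¹ = kg²·m⁻²·s⁻⁵·cd⁻¹.

kg²·m⁻²·s⁻⁵·cd⁻¹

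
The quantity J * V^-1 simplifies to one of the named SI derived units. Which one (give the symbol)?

J = kg·m²·s⁻².
V = kg·m²·s⁻³·A⁻¹.
So V⁻¹ = kg⁻¹·m⁻²·s³·A.
Combining: J·V⁻¹ = (kg·m²·s⁻²) · (kg⁻¹·m⁻²·s³·A) = s·A.
s·A is the base-SI form of the coulomb.

C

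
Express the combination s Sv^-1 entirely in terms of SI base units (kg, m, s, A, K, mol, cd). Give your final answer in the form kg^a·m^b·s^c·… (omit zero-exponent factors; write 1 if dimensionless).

Sv = m²·s⁻².
So Sv⁻¹ = m⁻²·s².
Combining: s·Sv⁻¹ = s · (m⁻²·s²) = m⁻²·s³.

m⁻²·s³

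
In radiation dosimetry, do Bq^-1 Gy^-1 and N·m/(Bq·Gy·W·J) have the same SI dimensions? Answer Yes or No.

Left side:
  Bq = s⁻¹.
  So Bq⁻¹ = s.
  Gy = m²·s⁻².
  So Gy⁻¹ = m⁻²·s².
  Combining: Bq⁻¹·Gy⁻¹ = s · (m⁻²·s²) = m⁻²·s³.
Right side:
  N = kg·m/s² = kg·m·s⁻² (force = mass × acceleration).
  Bq = 1/s = s⁻¹ (activity is decays per second).
  So Bq⁻¹ = s.
  Gy = J/kg (absorbed dose = energy per mass),
      = m²·s⁻².
  So Gy⁻¹ = m⁻²·s².
  W = J/s (power = energy per time),
      = kg·m²·s⁻³.
  So W⁻¹ = kg⁻¹·m⁻²·s³.
  J = N·m (work = force × distance),
      = kg·m²·s⁻².
  So J⁻¹ = kg⁻¹·m⁻²·s².
  Combining: N·Bq⁻¹·m·Gy⁻¹·W⁻¹·J⁻¹ = (kg·m·s⁻²) · s · m · (m⁻²·s²) · (kg⁻¹·m⁻²·s³) · (kg⁻¹·m⁻²·s²) = kg⁻¹·m⁻⁴·s⁶.
Left is m⁻²·s³; right is kg⁻¹·m⁻⁴·s⁶ — different.

No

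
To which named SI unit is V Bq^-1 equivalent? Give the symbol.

V = W/A (potential = power per current),
    = kg·m²·s⁻³·A⁻¹.
Bq = 1/s = s⁻¹ (activity is decays per second).
So Bq⁻¹ = s.
Combining: V·Bq⁻¹ = (kg·m²·s⁻³·A⁻¹) · s = kg·m²·s⁻²·A⁻¹.
kg·m²·s⁻²·A⁻¹ is the base-SI form of the weber.

Wb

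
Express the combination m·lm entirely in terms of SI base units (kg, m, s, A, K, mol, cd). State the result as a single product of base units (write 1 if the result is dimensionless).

m·cd

lm = cd·sr = cd (luminous flux; sr is dimensionless).
Combining: m·lm = m · cd = m·cd.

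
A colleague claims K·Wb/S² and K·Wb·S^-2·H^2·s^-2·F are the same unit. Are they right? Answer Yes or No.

No

Left side:
  S = 1/Ω (conductance is reciprocal resistance),
      = kg⁻¹·m⁻²·s³·A².
  So S⁻² = kg²·m⁴·s⁻⁶·A⁻⁴.
  Wb = V·s (flux: a volt is a weber per second),
      = kg·m²·s⁻²·A⁻¹.
  Combining: S⁻²·K·Wb = (kg²·m⁴·s⁻⁶·A⁻⁴) · K · (kg·m²·s⁻²·A⁻¹) = kg³·m⁶·s⁻⁸·A⁻⁵·K.
Right side:
  Wb = V·s (flux: a volt is a weber per second),
      = kg·m²·s⁻²·A⁻¹.
  S = 1/Ω (conductance is reciprocal resistance),
      = kg⁻¹·m⁻²·s³·A².
  So S⁻² = kg²·m⁴·s⁻⁶·A⁻⁴.
  H = Wb/A (inductance = flux per current),
      = kg·m²·s⁻²·A⁻².
  So H² = kg²·m⁴·s⁻⁴·A⁻⁴.
  F = C/V (capacitance = charge per voltage),
      = A·s/(kg·m²·s⁻³·A⁻¹) (substituting C and V),
      = kg⁻¹·m⁻²·s⁴·A².
  Combining: K·Wb·S⁻²·H²·s⁻²·F = K · (kg·m²·s⁻²·A⁻¹) · (kg²·m⁴·s⁻⁶·A⁻⁴) · (kg²·m⁴·s⁻⁴·A⁻⁴) · s⁻² · (kg⁻¹·m⁻²·s⁴·A²) = kg⁴·m⁸·s⁻¹⁰·A⁻⁷·K.
Left is kg³·m⁶·s⁻⁸·A⁻⁵·K; right is kg⁴·m⁸·s⁻¹⁰·A⁻⁷·K — different.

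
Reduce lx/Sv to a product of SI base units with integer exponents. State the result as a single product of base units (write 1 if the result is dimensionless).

m⁻⁴·s²·cd

lx = m⁻²·cd.
Sv = m²·s⁻².
So Sv⁻¹ = m⁻²·s².
Combining: lx·Sv⁻¹ = (m⁻²·cd) · (m⁻²·s²) = m⁻⁴·s²·cd.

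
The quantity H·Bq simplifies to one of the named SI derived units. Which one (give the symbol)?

H = kg·m²·s⁻²·A⁻².
Bq = s⁻¹.
Combining: H·Bq = (kg·m²·s⁻²·A⁻²) · s⁻¹ = kg·m²·s⁻³·A⁻².
kg·m²·s⁻³·A⁻² is the base-SI form of the ohm.

Ω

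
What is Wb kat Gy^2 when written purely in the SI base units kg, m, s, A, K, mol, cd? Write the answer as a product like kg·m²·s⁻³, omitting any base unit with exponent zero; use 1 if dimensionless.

kg·m⁶·s⁻⁷·A⁻¹·mol

Wb = V·s (flux: a volt is a weber per second),
    = kg·m²·s⁻²·A⁻¹.
kat = mol/s = s⁻¹·mol (catalytic activity).
Gy = J/kg (absorbed dose = energy per mass),
    = m²·s⁻².
So Gy² = m⁴·s⁻⁴.
Combining: Wb·kat·Gy² = (kg·m²·s⁻²·A⁻¹) · (s⁻¹·mol) · (m⁴·s⁻⁴) = kg·m⁶·s⁻⁷·A⁻¹·mol.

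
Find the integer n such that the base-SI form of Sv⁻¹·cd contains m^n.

Sv = m²·s⁻².
So Sv⁻¹ = m⁻²·s².
Combining: Sv⁻¹·cd = (m⁻²·s²) · cd = m⁻²·s²·cd.
The exponent of m is -2.

-2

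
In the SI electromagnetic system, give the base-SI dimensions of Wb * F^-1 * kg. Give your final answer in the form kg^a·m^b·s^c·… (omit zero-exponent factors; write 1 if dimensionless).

kg³·m⁴·s⁻⁶·A⁻³

Wb = V·s (flux: a volt is a weber per second),
    = kg·m²·s⁻²·A⁻¹.
F = C/V (capacitance = charge per voltage),
    = A·s/(kg·m²·s⁻³·A⁻¹) (substituting C and V),
    = kg⁻¹·m⁻²·s⁴·A².
So F⁻¹ = kg·m²·s⁻⁴·A⁻².
Combining: Wb·F⁻¹·kg = (kg·m²·s⁻²·A⁻¹) · (kg·m²·s⁻⁴·A⁻²) · kg = kg³·m⁴·s⁻⁶·A⁻³.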